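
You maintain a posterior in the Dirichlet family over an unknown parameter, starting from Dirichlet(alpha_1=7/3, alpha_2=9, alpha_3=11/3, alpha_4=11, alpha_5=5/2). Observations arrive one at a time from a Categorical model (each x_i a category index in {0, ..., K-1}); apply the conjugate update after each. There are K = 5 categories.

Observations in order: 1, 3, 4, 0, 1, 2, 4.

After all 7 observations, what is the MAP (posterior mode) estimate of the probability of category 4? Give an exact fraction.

7/61

obs 1: x=1 → posterior Dirichlet(7/3, 10, 11/3, 11, 5/2)
obs 2: x=3 → posterior Dirichlet(7/3, 10, 11/3, 12, 5/2)
obs 3: x=4 → posterior Dirichlet(7/3, 10, 11/3, 12, 7/2)
obs 4: x=0 → posterior Dirichlet(10/3, 10, 11/3, 12, 7/2)
obs 5: x=1 → posterior Dirichlet(10/3, 11, 11/3, 12, 7/2)
obs 6: x=2 → posterior Dirichlet(10/3, 11, 14/3, 12, 7/2)
obs 7: x=4 → posterior Dirichlet(10/3, 11, 14/3, 12, 9/2)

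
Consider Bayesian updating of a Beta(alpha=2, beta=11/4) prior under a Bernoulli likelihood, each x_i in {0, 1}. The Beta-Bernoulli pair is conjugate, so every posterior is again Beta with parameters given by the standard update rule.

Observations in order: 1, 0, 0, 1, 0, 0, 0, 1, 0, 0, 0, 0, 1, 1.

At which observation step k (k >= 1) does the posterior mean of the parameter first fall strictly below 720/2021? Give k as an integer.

obs 1: x=1 → posterior Beta(3, 11/4)
obs 2: x=0 → posterior Beta(3, 15/4)
obs 3: x=0 → posterior Beta(3, 19/4)
obs 4: x=1 → posterior Beta(4, 19/4)
obs 5: x=0 → posterior Beta(4, 23/4)
obs 6: x=0 → posterior Beta(4, 27/4)
obs 7: x=0 → posterior Beta(4, 31/4)
obs 8: x=1 → posterior Beta(5, 31/4)
obs 9: x=0 → posterior Beta(5, 35/4)
obs 10: x=0 → posterior Beta(5, 39/4)
obs 11: x=0 → posterior Beta(5, 43/4)
obs 12: x=0 → posterior Beta(5, 47/4)
obs 13: x=1 → posterior Beta(6, 47/4)
obs 14: x=1 → posterior Beta(7, 47/4)

k = 7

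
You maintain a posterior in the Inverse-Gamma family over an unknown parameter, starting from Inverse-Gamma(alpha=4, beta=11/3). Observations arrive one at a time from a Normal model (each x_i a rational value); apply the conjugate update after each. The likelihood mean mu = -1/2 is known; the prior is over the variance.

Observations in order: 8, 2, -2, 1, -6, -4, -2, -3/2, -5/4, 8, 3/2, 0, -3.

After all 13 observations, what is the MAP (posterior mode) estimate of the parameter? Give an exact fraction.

obs 1: x=8 → posterior Inverse-Gamma(9/2, 955/24)
obs 2: x=2 → posterior Inverse-Gamma(5, 515/12)
obs 3: x=-2 → posterior Inverse-Gamma(11/2, 1057/24)
obs 4: x=1 → posterior Inverse-Gamma(6, 271/6)
obs 5: x=-6 → posterior Inverse-Gamma(13/2, 1447/24)
obs 6: x=-4 → posterior Inverse-Gamma(7, 797/12)
obs 7: x=-2 → posterior Inverse-Gamma(15/2, 1621/24)
obs 8: x=-3/2 → posterior Inverse-Gamma(8, 1633/24)
obs 9: x=-5/4 → posterior Inverse-Gamma(17/2, 6559/96)
obs 10: x=8 → posterior Inverse-Gamma(9, 10027/96)
obs 11: x=3/2 → posterior Inverse-Gamma(19/2, 10219/96)
obs 12: x=0 → posterior Inverse-Gamma(10, 10231/96)
obs 13: x=-3 → posterior Inverse-Gamma(21/2, 10531/96)

10531/1104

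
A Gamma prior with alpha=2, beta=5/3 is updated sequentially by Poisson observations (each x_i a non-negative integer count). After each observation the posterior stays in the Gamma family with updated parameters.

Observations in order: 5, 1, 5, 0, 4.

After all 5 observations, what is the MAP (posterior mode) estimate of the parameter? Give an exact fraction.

obs 1: x=5 → posterior Gamma(7, 8/3)
obs 2: x=1 → posterior Gamma(8, 11/3)
obs 3: x=5 → posterior Gamma(13, 14/3)
obs 4: x=0 → posterior Gamma(13, 17/3)
obs 5: x=4 → posterior Gamma(17, 20/3)

12/5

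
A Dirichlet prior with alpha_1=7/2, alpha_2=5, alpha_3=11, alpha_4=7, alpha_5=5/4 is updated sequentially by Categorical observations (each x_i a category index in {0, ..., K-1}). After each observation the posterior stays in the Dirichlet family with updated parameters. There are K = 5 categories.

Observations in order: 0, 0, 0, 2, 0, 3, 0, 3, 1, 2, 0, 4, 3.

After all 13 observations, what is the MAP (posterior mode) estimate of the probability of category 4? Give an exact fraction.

obs 1: x=0 → posterior Dirichlet(9/2, 5, 11, 7, 5/4)
obs 2: x=0 → posterior Dirichlet(11/2, 5, 11, 7, 5/4)
obs 3: x=0 → posterior Dirichlet(13/2, 5, 11, 7, 5/4)
obs 4: x=2 → posterior Dirichlet(13/2, 5, 12, 7, 5/4)
obs 5: x=0 → posterior Dirichlet(15/2, 5, 12, 7, 5/4)
obs 6: x=3 → posterior Dirichlet(15/2, 5, 12, 8, 5/4)
obs 7: x=0 → posterior Dirichlet(17/2, 5, 12, 8, 5/4)
obs 8: x=3 → posterior Dirichlet(17/2, 5, 12, 9, 5/4)
obs 9: x=1 → posterior Dirichlet(17/2, 6, 12, 9, 5/4)
obs 10: x=2 → posterior Dirichlet(17/2, 6, 13, 9, 5/4)
obs 11: x=0 → posterior Dirichlet(19/2, 6, 13, 9, 5/4)
obs 12: x=4 → posterior Dirichlet(19/2, 6, 13, 9, 9/4)
obs 13: x=3 → posterior Dirichlet(19/2, 6, 13, 10, 9/4)

5/143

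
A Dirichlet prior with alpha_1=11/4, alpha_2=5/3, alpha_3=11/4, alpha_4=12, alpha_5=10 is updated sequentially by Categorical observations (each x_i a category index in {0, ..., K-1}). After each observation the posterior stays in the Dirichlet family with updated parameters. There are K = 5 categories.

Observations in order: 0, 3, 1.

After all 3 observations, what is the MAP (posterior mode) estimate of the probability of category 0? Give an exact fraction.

obs 1: x=0 → posterior Dirichlet(15/4, 5/3, 11/4, 12, 10)
obs 2: x=3 → posterior Dirichlet(15/4, 5/3, 11/4, 13, 10)
obs 3: x=1 → posterior Dirichlet(15/4, 8/3, 11/4, 13, 10)

33/326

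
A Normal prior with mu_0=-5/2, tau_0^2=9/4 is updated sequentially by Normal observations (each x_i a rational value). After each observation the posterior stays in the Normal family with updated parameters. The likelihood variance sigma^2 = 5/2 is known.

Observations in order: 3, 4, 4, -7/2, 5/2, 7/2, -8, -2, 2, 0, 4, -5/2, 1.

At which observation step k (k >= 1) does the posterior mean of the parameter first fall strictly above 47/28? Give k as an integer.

k = 3

obs 1: x=3 → posterior Normal(2/19, 45/38)
obs 2: x=4 → posterior Normal(19/14, 45/56)
obs 3: x=4 → posterior Normal(2, 45/74)
obs 4: x=-7/2 → posterior Normal(85/92, 45/92)
obs 5: x=5/2 → posterior Normal(13/11, 9/22)
obs 6: x=7/2 → posterior Normal(193/128, 45/128)
obs 7: x=-8 → posterior Normal(49/146, 45/146)
obs 8: x=-2 → posterior Normal(13/164, 45/164)
obs 9: x=2 → posterior Normal(7/26, 45/182)
obs 10: x=0 → posterior Normal(49/200, 9/40)
obs 11: x=4 → posterior Normal(121/218, 45/218)
obs 12: x=-5/2 → posterior Normal(19/59, 45/236)
obs 13: x=1 → posterior Normal(47/127, 45/254)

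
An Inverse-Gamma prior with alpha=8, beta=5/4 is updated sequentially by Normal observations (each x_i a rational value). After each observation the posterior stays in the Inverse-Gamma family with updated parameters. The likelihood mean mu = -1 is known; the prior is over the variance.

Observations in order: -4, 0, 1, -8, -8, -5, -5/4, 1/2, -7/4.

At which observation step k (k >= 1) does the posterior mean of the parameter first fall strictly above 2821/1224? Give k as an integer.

obs 1: x=-4 → posterior Inverse-Gamma(17/2, 23/4)
obs 2: x=0 → posterior Inverse-Gamma(9, 25/4)
obs 3: x=1 → posterior Inverse-Gamma(19/2, 33/4)
obs 4: x=-8 → posterior Inverse-Gamma(10, 131/4)
obs 5: x=-8 → posterior Inverse-Gamma(21/2, 229/4)
obs 6: x=-5 → posterior Inverse-Gamma(11, 261/4)
obs 7: x=-5/4 → posterior Inverse-Gamma(23/2, 2089/32)
obs 8: x=1/2 → posterior Inverse-Gamma(12, 2125/32)
obs 9: x=-7/4 → posterior Inverse-Gamma(25/2, 1067/16)

k = 4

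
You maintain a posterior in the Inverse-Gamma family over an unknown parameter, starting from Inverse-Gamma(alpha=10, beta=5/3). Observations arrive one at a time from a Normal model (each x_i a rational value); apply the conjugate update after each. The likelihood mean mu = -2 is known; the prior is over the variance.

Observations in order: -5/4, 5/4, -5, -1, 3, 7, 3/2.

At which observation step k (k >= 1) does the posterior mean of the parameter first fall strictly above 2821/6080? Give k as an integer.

obs 1: x=-5/4 → posterior Inverse-Gamma(21/2, 187/96)
obs 2: x=5/4 → posterior Inverse-Gamma(11, 347/48)
obs 3: x=-5 → posterior Inverse-Gamma(23/2, 563/48)
obs 4: x=-1 → posterior Inverse-Gamma(12, 587/48)
obs 5: x=3 → posterior Inverse-Gamma(25/2, 1187/48)
obs 6: x=7 → posterior Inverse-Gamma(13, 3131/48)
obs 7: x=3/2 → posterior Inverse-Gamma(27/2, 3425/48)

k = 2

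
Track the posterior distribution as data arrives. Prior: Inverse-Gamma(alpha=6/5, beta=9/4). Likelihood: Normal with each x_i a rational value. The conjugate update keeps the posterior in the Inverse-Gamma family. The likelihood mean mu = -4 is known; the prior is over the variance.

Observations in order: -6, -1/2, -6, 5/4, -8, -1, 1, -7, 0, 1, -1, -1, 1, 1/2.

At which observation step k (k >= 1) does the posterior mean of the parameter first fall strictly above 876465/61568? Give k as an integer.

obs 1: x=-6 → posterior Inverse-Gamma(17/10, 17/4)
obs 2: x=-1/2 → posterior Inverse-Gamma(11/5, 83/8)
obs 3: x=-6 → posterior Inverse-Gamma(27/10, 99/8)
obs 4: x=5/4 → posterior Inverse-Gamma(16/5, 837/32)
obs 5: x=-8 → posterior Inverse-Gamma(37/10, 1093/32)
obs 6: x=-1 → posterior Inverse-Gamma(21/5, 1237/32)
obs 7: x=1 → posterior Inverse-Gamma(47/10, 1637/32)
obs 8: x=-7 → posterior Inverse-Gamma(26/5, 1781/32)
obs 9: x=0 → posterior Inverse-Gamma(57/10, 2037/32)
obs 10: x=1 → posterior Inverse-Gamma(31/5, 2437/32)
obs 11: x=-1 → posterior Inverse-Gamma(67/10, 2581/32)
obs 12: x=-1 → posterior Inverse-Gamma(36/5, 2725/32)
obs 13: x=1 → posterior Inverse-Gamma(77/10, 3125/32)
obs 14: x=1/2 → posterior Inverse-Gamma(41/5, 3449/32)

k = 10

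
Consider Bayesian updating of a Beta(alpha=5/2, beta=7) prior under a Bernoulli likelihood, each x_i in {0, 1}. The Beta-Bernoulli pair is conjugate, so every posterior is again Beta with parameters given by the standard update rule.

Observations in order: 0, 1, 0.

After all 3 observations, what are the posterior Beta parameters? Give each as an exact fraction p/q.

obs 1: x=0 → posterior Beta(5/2, 8)
obs 2: x=1 → posterior Beta(7/2, 8)
obs 3: x=0 → posterior Beta(7/2, 9)

alpha=7/2, beta=9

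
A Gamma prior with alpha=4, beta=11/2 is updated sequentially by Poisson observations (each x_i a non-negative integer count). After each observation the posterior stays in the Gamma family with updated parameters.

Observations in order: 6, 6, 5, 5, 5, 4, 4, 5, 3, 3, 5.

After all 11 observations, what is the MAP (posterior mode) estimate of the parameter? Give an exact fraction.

36/11

obs 1: x=6 → posterior Gamma(10, 13/2)
obs 2: x=6 → posterior Gamma(16, 15/2)
obs 3: x=5 → posterior Gamma(21, 17/2)
obs 4: x=5 → posterior Gamma(26, 19/2)
obs 5: x=5 → posterior Gamma(31, 21/2)
obs 6: x=4 → posterior Gamma(35, 23/2)
obs 7: x=4 → posterior Gamma(39, 25/2)
obs 8: x=5 → posterior Gamma(44, 27/2)
obs 9: x=3 → posterior Gamma(47, 29/2)
obs 10: x=3 → posterior Gamma(50, 31/2)
obs 11: x=5 → posterior Gamma(55, 33/2)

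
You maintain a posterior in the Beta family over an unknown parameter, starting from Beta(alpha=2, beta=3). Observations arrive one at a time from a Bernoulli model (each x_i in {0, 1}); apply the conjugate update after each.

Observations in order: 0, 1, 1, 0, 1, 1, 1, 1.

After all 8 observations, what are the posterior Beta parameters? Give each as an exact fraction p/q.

obs 1: x=0 → posterior Beta(2, 4)
obs 2: x=1 → posterior Beta(3, 4)
obs 3: x=1 → posterior Beta(4, 4)
obs 4: x=0 → posterior Beta(4, 5)
obs 5: x=1 → posterior Beta(5, 5)
obs 6: x=1 → posterior Beta(6, 5)
obs 7: x=1 → posterior Beta(7, 5)
obs 8: x=1 → posterior Beta(8, 5)

alpha=8, beta=5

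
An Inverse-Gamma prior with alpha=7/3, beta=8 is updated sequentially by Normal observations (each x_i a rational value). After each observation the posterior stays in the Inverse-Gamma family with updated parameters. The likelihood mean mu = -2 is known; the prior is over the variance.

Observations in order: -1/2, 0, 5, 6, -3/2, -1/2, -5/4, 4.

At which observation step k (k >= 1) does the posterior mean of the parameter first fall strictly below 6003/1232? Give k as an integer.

k = 2

obs 1: x=-1/2 → posterior Inverse-Gamma(17/6, 73/8)
obs 2: x=0 → posterior Inverse-Gamma(10/3, 89/8)
obs 3: x=5 → posterior Inverse-Gamma(23/6, 285/8)
obs 4: x=6 → posterior Inverse-Gamma(13/3, 541/8)
obs 5: x=-3/2 → posterior Inverse-Gamma(29/6, 271/4)
obs 6: x=-1/2 → posterior Inverse-Gamma(16/3, 551/8)
obs 7: x=-5/4 → posterior Inverse-Gamma(35/6, 2213/32)
obs 8: x=4 → posterior Inverse-Gamma(19/3, 2789/32)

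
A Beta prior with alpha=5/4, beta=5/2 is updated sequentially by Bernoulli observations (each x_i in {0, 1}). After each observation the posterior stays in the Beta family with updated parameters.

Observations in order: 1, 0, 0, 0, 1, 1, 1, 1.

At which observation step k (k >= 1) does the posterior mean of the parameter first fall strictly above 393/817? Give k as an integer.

k = 7

obs 1: x=1 → posterior Beta(9/4, 5/2)
obs 2: x=0 → posterior Beta(9/4, 7/2)
obs 3: x=0 → posterior Beta(9/4, 9/2)
obs 4: x=0 → posterior Beta(9/4, 11/2)
obs 5: x=1 → posterior Beta(13/4, 11/2)
obs 6: x=1 → posterior Beta(17/4, 11/2)
obs 7: x=1 → posterior Beta(21/4, 11/2)
obs 8: x=1 → posterior Beta(25/4, 11/2)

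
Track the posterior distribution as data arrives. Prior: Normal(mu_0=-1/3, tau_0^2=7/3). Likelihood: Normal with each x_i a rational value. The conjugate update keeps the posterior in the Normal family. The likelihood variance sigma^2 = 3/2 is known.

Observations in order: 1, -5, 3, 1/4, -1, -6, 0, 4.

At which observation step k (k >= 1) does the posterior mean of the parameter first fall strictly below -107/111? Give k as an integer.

obs 1: x=1 → posterior Normal(11/23, 21/23)
obs 2: x=-5 → posterior Normal(-59/37, 21/37)
obs 3: x=3 → posterior Normal(-1/3, 7/17)
obs 4: x=1/4 → posterior Normal(-27/130, 21/65)
obs 5: x=-1 → posterior Normal(-55/158, 21/79)
obs 6: x=-6 → posterior Normal(-223/186, 7/31)
obs 7: x=0 → posterior Normal(-223/214, 21/107)
obs 8: x=4 → posterior Normal(-111/242, 21/121)

k = 2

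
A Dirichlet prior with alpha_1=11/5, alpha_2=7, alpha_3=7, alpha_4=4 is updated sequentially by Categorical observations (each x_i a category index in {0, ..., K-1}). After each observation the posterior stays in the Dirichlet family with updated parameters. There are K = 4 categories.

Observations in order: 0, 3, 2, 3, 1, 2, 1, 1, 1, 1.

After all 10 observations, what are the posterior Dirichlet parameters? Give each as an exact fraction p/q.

alpha_1=16/5, alpha_2=12, alpha_3=9, alpha_4=6

obs 1: x=0 → posterior Dirichlet(16/5, 7, 7, 4)
obs 2: x=3 → posterior Dirichlet(16/5, 7, 7, 5)
obs 3: x=2 → posterior Dirichlet(16/5, 7, 8, 5)
obs 4: x=3 → posterior Dirichlet(16/5, 7, 8, 6)
obs 5: x=1 → posterior Dirichlet(16/5, 8, 8, 6)
obs 6: x=2 → posterior Dirichlet(16/5, 8, 9, 6)
obs 7: x=1 → posterior Dirichlet(16/5, 9, 9, 6)
obs 8: x=1 → posterior Dirichlet(16/5, 10, 9, 6)
obs 9: x=1 → posterior Dirichlet(16/5, 11, 9, 6)
obs 10: x=1 → posterior Dirichlet(16/5, 12, 9, 6)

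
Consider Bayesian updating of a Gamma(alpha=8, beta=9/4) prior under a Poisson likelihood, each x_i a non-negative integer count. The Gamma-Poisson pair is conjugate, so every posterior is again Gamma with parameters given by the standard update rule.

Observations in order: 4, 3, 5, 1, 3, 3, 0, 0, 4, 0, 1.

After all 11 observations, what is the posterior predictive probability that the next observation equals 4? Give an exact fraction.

201403693356225350625523662241807054744022221904155304925890560/1627401845698053775058104286872950703258480415459115192991004001

obs 1: x=4 → posterior Gamma(12, 13/4)
obs 2: x=3 → posterior Gamma(15, 17/4)
obs 3: x=5 → posterior Gamma(20, 21/4)
obs 4: x=1 → posterior Gamma(21, 25/4)
obs 5: x=3 → posterior Gamma(24, 29/4)
obs 6: x=3 → posterior Gamma(27, 33/4)
obs 7: x=0 → posterior Gamma(27, 37/4)
obs 8: x=0 → posterior Gamma(27, 41/4)
obs 9: x=4 → posterior Gamma(31, 45/4)
obs 10: x=0 → posterior Gamma(31, 49/4)
obs 11: x=1 → posterior Gamma(32, 53/4)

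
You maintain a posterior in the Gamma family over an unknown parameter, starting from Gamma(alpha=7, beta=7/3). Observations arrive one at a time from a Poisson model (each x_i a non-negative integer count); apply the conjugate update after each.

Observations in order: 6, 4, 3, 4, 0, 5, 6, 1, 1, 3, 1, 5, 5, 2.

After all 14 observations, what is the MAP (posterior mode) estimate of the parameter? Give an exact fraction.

156/49

obs 1: x=6 → posterior Gamma(13, 10/3)
obs 2: x=4 → posterior Gamma(17, 13/3)
obs 3: x=3 → posterior Gamma(20, 16/3)
obs 4: x=4 → posterior Gamma(24, 19/3)
obs 5: x=0 → posterior Gamma(24, 22/3)
obs 6: x=5 → posterior Gamma(29, 25/3)
obs 7: x=6 → posterior Gamma(35, 28/3)
obs 8: x=1 → posterior Gamma(36, 31/3)
obs 9: x=1 → posterior Gamma(37, 34/3)
obs 10: x=3 → posterior Gamma(40, 37/3)
obs 11: x=1 → posterior Gamma(41, 40/3)
obs 12: x=5 → posterior Gamma(46, 43/3)
obs 13: x=5 → posterior Gamma(51, 46/3)
obs 14: x=2 → posterior Gamma(53, 49/3)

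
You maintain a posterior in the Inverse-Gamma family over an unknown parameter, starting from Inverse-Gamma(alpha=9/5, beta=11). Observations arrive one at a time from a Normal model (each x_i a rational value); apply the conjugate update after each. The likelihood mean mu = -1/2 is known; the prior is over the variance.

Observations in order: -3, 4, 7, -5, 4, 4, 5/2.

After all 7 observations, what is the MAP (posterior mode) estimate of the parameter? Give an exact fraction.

1745/126

obs 1: x=-3 → posterior Inverse-Gamma(23/10, 113/8)
obs 2: x=4 → posterior Inverse-Gamma(14/5, 97/4)
obs 3: x=7 → posterior Inverse-Gamma(33/10, 419/8)
obs 4: x=-5 → posterior Inverse-Gamma(19/5, 125/2)
obs 5: x=4 → posterior Inverse-Gamma(43/10, 581/8)
obs 6: x=4 → posterior Inverse-Gamma(24/5, 331/4)
obs 7: x=5/2 → posterior Inverse-Gamma(53/10, 349/4)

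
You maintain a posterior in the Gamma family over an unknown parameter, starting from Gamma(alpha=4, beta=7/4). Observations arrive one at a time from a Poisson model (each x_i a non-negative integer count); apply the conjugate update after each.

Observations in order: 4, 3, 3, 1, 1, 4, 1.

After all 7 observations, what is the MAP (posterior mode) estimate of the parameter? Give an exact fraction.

obs 1: x=4 → posterior Gamma(8, 11/4)
obs 2: x=3 → posterior Gamma(11, 15/4)
obs 3: x=3 → posterior Gamma(14, 19/4)
obs 4: x=1 → posterior Gamma(15, 23/4)
obs 5: x=1 → posterior Gamma(16, 27/4)
obs 6: x=4 → posterior Gamma(20, 31/4)
obs 7: x=1 → posterior Gamma(21, 35/4)

16/7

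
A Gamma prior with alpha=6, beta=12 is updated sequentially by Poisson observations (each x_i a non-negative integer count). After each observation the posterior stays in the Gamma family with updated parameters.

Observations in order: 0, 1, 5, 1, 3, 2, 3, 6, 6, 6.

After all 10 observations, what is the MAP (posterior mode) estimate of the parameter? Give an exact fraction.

19/11

obs 1: x=0 → posterior Gamma(6, 13)
obs 2: x=1 → posterior Gamma(7, 14)
obs 3: x=5 → posterior Gamma(12, 15)
obs 4: x=1 → posterior Gamma(13, 16)
obs 5: x=3 → posterior Gamma(16, 17)
obs 6: x=2 → posterior Gamma(18, 18)
obs 7: x=3 → posterior Gamma(21, 19)
obs 8: x=6 → posterior Gamma(27, 20)
obs 9: x=6 → posterior Gamma(33, 21)
obs 10: x=6 → posterior Gamma(39, 22)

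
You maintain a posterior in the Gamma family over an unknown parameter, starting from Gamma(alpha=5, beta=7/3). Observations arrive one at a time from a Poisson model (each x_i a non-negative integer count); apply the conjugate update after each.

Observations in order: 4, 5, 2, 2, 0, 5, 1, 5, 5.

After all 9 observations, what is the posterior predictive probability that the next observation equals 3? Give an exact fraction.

2266444848176961794680400655642610343819246841326815150080/10555134955777783414078330085995832946127396083370199442517

obs 1: x=4 → posterior Gamma(9, 10/3)
obs 2: x=5 → posterior Gamma(14, 13/3)
obs 3: x=2 → posterior Gamma(16, 16/3)
obs 4: x=2 → posterior Gamma(18, 19/3)
obs 5: x=0 → posterior Gamma(18, 22/3)
obs 6: x=5 → posterior Gamma(23, 25/3)
obs 7: x=1 → posterior Gamma(24, 28/3)
obs 8: x=5 → posterior Gamma(29, 31/3)
obs 9: x=5 → posterior Gamma(34, 34/3)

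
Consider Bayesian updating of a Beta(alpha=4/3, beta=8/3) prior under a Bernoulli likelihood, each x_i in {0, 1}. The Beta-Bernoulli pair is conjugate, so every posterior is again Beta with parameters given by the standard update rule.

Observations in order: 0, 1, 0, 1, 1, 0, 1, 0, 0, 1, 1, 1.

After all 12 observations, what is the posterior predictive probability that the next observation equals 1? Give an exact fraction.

25/48

obs 1: x=0 → posterior Beta(4/3, 11/3)
obs 2: x=1 → posterior Beta(7/3, 11/3)
obs 3: x=0 → posterior Beta(7/3, 14/3)
obs 4: x=1 → posterior Beta(10/3, 14/3)
obs 5: x=1 → posterior Beta(13/3, 14/3)
obs 6: x=0 → posterior Beta(13/3, 17/3)
obs 7: x=1 → posterior Beta(16/3, 17/3)
obs 8: x=0 → posterior Beta(16/3, 20/3)
obs 9: x=0 → posterior Beta(16/3, 23/3)
obs 10: x=1 → posterior Beta(19/3, 23/3)
obs 11: x=1 → posterior Beta(22/3, 23/3)
obs 12: x=1 → posterior Beta(25/3, 23/3)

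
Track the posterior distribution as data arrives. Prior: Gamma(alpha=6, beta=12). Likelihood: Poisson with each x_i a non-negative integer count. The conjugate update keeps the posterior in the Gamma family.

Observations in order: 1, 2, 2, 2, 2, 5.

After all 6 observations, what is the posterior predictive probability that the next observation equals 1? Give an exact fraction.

obs 1: x=1 → posterior Gamma(7, 13)
obs 2: x=2 → posterior Gamma(9, 14)
obs 3: x=2 → posterior Gamma(11, 15)
obs 4: x=2 → posterior Gamma(13, 16)
obs 5: x=2 → posterior Gamma(15, 17)
obs 6: x=5 → posterior Gamma(20, 18)

254964724327921563488747520/714209495693373205673756419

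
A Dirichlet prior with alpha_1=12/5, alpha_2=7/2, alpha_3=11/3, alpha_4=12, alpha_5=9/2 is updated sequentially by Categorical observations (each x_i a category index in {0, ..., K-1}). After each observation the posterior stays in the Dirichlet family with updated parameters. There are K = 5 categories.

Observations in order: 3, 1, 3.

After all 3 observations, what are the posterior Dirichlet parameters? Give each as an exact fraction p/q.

alpha_1=12/5, alpha_2=9/2, alpha_3=11/3, alpha_4=14, alpha_5=9/2

obs 1: x=3 → posterior Dirichlet(12/5, 7/2, 11/3, 13, 9/2)
obs 2: x=1 → posterior Dirichlet(12/5, 9/2, 11/3, 13, 9/2)
obs 3: x=3 → posterior Dirichlet(12/5, 9/2, 11/3, 14, 9/2)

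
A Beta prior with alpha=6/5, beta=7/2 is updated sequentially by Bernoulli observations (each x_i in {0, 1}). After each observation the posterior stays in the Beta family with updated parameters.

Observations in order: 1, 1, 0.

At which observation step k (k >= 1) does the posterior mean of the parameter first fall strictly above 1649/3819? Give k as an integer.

k = 2

obs 1: x=1 → posterior Beta(11/5, 7/2)
obs 2: x=1 → posterior Beta(16/5, 7/2)
obs 3: x=0 → posterior Beta(16/5, 9/2)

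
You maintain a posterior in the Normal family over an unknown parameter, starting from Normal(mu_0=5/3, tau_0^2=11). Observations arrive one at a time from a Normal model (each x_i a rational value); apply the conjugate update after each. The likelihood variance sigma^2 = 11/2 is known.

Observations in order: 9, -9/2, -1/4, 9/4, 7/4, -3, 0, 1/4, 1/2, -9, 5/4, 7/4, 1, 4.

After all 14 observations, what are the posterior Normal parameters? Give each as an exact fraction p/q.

obs 1: x=9 → posterior Normal(59/9, 11/3)
obs 2: x=-9/2 → posterior Normal(32/15, 11/5)
obs 3: x=-1/4 → posterior Normal(61/42, 11/7)
obs 4: x=9/4 → posterior Normal(44/27, 11/9)
obs 5: x=7/4 → posterior Normal(109/66, 1)
obs 6: x=-3 → posterior Normal(73/78, 11/13)
obs 7: x=0 → posterior Normal(73/90, 11/15)
obs 8: x=1/4 → posterior Normal(38/51, 11/17)
obs 9: x=1/2 → posterior Normal(41/57, 11/19)
obs 10: x=-9 → posterior Normal(-13/63, 11/21)
obs 11: x=5/4 → posterior Normal(-11/138, 11/23)
obs 12: x=7/4 → posterior Normal(1/15, 11/25)
obs 13: x=1 → posterior Normal(11/81, 11/27)
obs 14: x=4 → posterior Normal(35/87, 11/29)

mu_0=35/87, tau_0^2=11/29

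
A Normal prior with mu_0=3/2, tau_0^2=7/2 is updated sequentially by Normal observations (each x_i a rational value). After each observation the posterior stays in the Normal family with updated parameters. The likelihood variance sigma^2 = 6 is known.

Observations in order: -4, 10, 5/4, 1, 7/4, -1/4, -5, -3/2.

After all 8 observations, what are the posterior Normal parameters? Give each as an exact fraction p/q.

obs 1: x=-4 → posterior Normal(-10/19, 42/19)
obs 2: x=10 → posterior Normal(30/13, 21/13)
obs 3: x=5/4 → posterior Normal(25/12, 14/11)
obs 4: x=1 → posterior Normal(303/160, 21/20)
obs 5: x=7/4 → posterior Normal(88/47, 42/47)
obs 6: x=-1/4 → posterior Normal(115/72, 7/9)
obs 7: x=-5 → posterior Normal(205/244, 42/61)
obs 8: x=-3/2 → posterior Normal(163/272, 21/34)

mu_0=163/272, tau_0^2=21/34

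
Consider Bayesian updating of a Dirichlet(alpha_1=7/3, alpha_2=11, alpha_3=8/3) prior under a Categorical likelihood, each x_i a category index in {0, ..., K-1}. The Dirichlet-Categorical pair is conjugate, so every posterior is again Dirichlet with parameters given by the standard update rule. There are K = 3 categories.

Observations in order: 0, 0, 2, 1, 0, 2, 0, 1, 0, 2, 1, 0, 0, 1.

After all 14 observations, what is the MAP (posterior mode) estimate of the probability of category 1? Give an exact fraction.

14/27

obs 1: x=0 → posterior Dirichlet(10/3, 11, 8/3)
obs 2: x=0 → posterior Dirichlet(13/3, 11, 8/3)
obs 3: x=2 → posterior Dirichlet(13/3, 11, 11/3)
obs 4: x=1 → posterior Dirichlet(13/3, 12, 11/3)
obs 5: x=0 → posterior Dirichlet(16/3, 12, 11/3)
obs 6: x=2 → posterior Dirichlet(16/3, 12, 14/3)
obs 7: x=0 → posterior Dirichlet(19/3, 12, 14/3)
obs 8: x=1 → posterior Dirichlet(19/3, 13, 14/3)
obs 9: x=0 → posterior Dirichlet(22/3, 13, 14/3)
obs 10: x=2 → posterior Dirichlet(22/3, 13, 17/3)
obs 11: x=1 → posterior Dirichlet(22/3, 14, 17/3)
obs 12: x=0 → posterior Dirichlet(25/3, 14, 17/3)
obs 13: x=0 → posterior Dirichlet(28/3, 14, 17/3)
obs 14: x=1 → posterior Dirichlet(28/3, 15, 17/3)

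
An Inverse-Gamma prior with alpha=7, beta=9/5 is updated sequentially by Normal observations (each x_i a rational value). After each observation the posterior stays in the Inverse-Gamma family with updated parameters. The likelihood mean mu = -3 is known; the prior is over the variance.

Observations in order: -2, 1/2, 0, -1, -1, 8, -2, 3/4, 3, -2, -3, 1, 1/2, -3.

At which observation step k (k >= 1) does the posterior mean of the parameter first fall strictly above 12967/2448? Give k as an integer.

obs 1: x=-2 → posterior Inverse-Gamma(15/2, 23/10)
obs 2: x=1/2 → posterior Inverse-Gamma(8, 337/40)
obs 3: x=0 → posterior Inverse-Gamma(17/2, 517/40)
obs 4: x=-1 → posterior Inverse-Gamma(9, 597/40)
obs 5: x=-1 → posterior Inverse-Gamma(19/2, 677/40)
obs 6: x=8 → posterior Inverse-Gamma(10, 3097/40)
obs 7: x=-2 → posterior Inverse-Gamma(21/2, 3117/40)
obs 8: x=3/4 → posterior Inverse-Gamma(11, 13593/160)
obs 9: x=3 → posterior Inverse-Gamma(23/2, 16473/160)
obs 10: x=-2 → posterior Inverse-Gamma(12, 16553/160)
obs 11: x=-3 → posterior Inverse-Gamma(25/2, 16553/160)
obs 12: x=1 → posterior Inverse-Gamma(13, 17833/160)
obs 13: x=1/2 → posterior Inverse-Gamma(27/2, 18813/160)
obs 14: x=-3 → posterior Inverse-Gamma(14, 18813/160)

k = 6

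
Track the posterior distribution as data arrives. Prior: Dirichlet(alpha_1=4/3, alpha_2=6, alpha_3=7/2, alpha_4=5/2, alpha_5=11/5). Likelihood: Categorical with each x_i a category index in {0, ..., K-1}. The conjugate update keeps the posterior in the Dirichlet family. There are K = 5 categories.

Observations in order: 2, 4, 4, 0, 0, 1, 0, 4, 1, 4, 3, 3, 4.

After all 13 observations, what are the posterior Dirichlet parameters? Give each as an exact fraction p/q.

obs 1: x=2 → posterior Dirichlet(4/3, 6, 9/2, 5/2, 11/5)
obs 2: x=4 → posterior Dirichlet(4/3, 6, 9/2, 5/2, 16/5)
obs 3: x=4 → posterior Dirichlet(4/3, 6, 9/2, 5/2, 21/5)
obs 4: x=0 → posterior Dirichlet(7/3, 6, 9/2, 5/2, 21/5)
obs 5: x=0 → posterior Dirichlet(10/3, 6, 9/2, 5/2, 21/5)
obs 6: x=1 → posterior Dirichlet(10/3, 7, 9/2, 5/2, 21/5)
obs 7: x=0 → posterior Dirichlet(13/3, 7, 9/2, 5/2, 21/5)
obs 8: x=4 → posterior Dirichlet(13/3, 7, 9/2, 5/2, 26/5)
obs 9: x=1 → posterior Dirichlet(13/3, 8, 9/2, 5/2, 26/5)
obs 10: x=4 → posterior Dirichlet(13/3, 8, 9/2, 5/2, 31/5)
obs 11: x=3 → posterior Dirichlet(13/3, 8, 9/2, 7/2, 31/5)
obs 12: x=3 → posterior Dirichlet(13/3, 8, 9/2, 9/2, 31/5)
obs 13: x=4 → posterior Dirichlet(13/3, 8, 9/2, 9/2, 36/5)

alpha_1=13/3, alpha_2=8, alpha_3=9/2, alpha_4=9/2, alpha_5=36/5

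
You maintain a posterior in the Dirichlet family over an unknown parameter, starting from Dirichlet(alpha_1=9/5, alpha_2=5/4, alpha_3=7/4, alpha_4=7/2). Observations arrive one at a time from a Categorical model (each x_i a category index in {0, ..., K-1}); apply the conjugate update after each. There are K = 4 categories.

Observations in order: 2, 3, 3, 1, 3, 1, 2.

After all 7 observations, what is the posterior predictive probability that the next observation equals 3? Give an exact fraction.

65/153

obs 1: x=2 → posterior Dirichlet(9/5, 5/4, 11/4, 7/2)
obs 2: x=3 → posterior Dirichlet(9/5, 5/4, 11/4, 9/2)
obs 3: x=3 → posterior Dirichlet(9/5, 5/4, 11/4, 11/2)
obs 4: x=1 → posterior Dirichlet(9/5, 9/4, 11/4, 11/2)
obs 5: x=3 → posterior Dirichlet(9/5, 9/4, 11/4, 13/2)
obs 6: x=1 → posterior Dirichlet(9/5, 13/4, 11/4, 13/2)
obs 7: x=2 → posterior Dirichlet(9/5, 13/4, 15/4, 13/2)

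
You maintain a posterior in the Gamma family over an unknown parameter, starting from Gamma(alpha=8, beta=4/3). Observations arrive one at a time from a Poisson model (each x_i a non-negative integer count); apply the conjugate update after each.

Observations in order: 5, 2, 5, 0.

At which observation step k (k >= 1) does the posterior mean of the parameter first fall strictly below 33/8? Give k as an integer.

obs 1: x=5 → posterior Gamma(13, 7/3)
obs 2: x=2 → posterior Gamma(15, 10/3)
obs 3: x=5 → posterior Gamma(20, 13/3)
obs 4: x=0 → posterior Gamma(20, 16/3)

k = 4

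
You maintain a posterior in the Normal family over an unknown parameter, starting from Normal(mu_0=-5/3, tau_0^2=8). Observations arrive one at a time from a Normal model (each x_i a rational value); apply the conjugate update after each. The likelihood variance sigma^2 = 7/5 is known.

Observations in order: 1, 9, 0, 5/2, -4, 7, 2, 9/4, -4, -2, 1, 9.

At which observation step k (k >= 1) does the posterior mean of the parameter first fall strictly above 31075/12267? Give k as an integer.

obs 1: x=1 → posterior Normal(85/141, 56/47)
obs 2: x=9 → posterior Normal(1165/261, 56/87)
obs 3: x=0 → posterior Normal(1165/381, 56/127)
obs 4: x=5/2 → posterior Normal(1465/501, 56/167)
obs 5: x=-4 → posterior Normal(985/621, 56/207)
obs 6: x=7 → posterior Normal(1825/741, 56/247)
obs 7: x=2 → posterior Normal(295/123, 8/41)
obs 8: x=9/4 → posterior Normal(2335/981, 56/327)
obs 9: x=-4 → posterior Normal(1855/1101, 56/367)
obs 10: x=-2 → posterior Normal(1615/1221, 56/407)
obs 11: x=1 → posterior Normal(1735/1341, 56/447)
obs 12: x=9 → posterior Normal(2815/1461, 56/487)

k = 2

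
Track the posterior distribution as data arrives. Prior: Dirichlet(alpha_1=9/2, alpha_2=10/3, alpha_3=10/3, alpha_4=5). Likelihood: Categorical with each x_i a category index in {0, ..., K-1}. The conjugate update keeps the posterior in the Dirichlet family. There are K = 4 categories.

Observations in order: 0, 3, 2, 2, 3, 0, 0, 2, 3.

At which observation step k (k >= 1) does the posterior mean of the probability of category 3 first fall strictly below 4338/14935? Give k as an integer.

k = 8

obs 1: x=0 → posterior Dirichlet(11/2, 10/3, 10/3, 5)
obs 2: x=3 → posterior Dirichlet(11/2, 10/3, 10/3, 6)
obs 3: x=2 → posterior Dirichlet(11/2, 10/3, 13/3, 6)
obs 4: x=2 → posterior Dirichlet(11/2, 10/3, 16/3, 6)
obs 5: x=3 → posterior Dirichlet(11/2, 10/3, 16/3, 7)
obs 6: x=0 → posterior Dirichlet(13/2, 10/3, 16/3, 7)
obs 7: x=0 → posterior Dirichlet(15/2, 10/3, 16/3, 7)
obs 8: x=2 → posterior Dirichlet(15/2, 10/3, 19/3, 7)
obs 9: x=3 → posterior Dirichlet(15/2, 10/3, 19/3, 8)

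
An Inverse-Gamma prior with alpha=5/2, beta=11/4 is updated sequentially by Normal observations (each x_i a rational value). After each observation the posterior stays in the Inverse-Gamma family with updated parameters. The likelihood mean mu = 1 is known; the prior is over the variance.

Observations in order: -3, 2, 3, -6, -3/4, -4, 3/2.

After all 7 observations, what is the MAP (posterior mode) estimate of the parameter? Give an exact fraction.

obs 1: x=-3 → posterior Inverse-Gamma(3, 43/4)
obs 2: x=2 → posterior Inverse-Gamma(7/2, 45/4)
obs 3: x=3 → posterior Inverse-Gamma(4, 53/4)
obs 4: x=-6 → posterior Inverse-Gamma(9/2, 151/4)
obs 5: x=-3/4 → posterior Inverse-Gamma(5, 1257/32)
obs 6: x=-4 → posterior Inverse-Gamma(11/2, 1657/32)
obs 7: x=3/2 → posterior Inverse-Gamma(6, 1661/32)

1661/224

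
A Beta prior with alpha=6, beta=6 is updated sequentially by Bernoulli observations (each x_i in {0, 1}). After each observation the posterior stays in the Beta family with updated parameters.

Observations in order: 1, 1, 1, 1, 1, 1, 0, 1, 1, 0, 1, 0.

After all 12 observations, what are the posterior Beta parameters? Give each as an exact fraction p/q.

alpha=15, beta=9

obs 1: x=1 → posterior Beta(7, 6)
obs 2: x=1 → posterior Beta(8, 6)
obs 3: x=1 → posterior Beta(9, 6)
obs 4: x=1 → posterior Beta(10, 6)
obs 5: x=1 → posterior Beta(11, 6)
obs 6: x=1 → posterior Beta(12, 6)
obs 7: x=0 → posterior Beta(12, 7)
obs 8: x=1 → posterior Beta(13, 7)
obs 9: x=1 → posterior Beta(14, 7)
obs 10: x=0 → posterior Beta(14, 8)
obs 11: x=1 → posterior Beta(15, 8)
obs 12: x=0 → posterior Beta(15, 9)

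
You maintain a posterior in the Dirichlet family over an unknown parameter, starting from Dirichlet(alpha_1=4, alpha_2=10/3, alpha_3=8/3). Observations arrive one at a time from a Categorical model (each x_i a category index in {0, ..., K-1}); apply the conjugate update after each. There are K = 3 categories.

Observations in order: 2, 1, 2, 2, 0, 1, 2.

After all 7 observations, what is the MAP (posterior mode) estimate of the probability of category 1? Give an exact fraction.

obs 1: x=2 → posterior Dirichlet(4, 10/3, 11/3)
obs 2: x=1 → posterior Dirichlet(4, 13/3, 11/3)
obs 3: x=2 → posterior Dirichlet(4, 13/3, 14/3)
obs 4: x=2 → posterior Dirichlet(4, 13/3, 17/3)
obs 5: x=0 → posterior Dirichlet(5, 13/3, 17/3)
obs 6: x=1 → posterior Dirichlet(5, 16/3, 17/3)
obs 7: x=2 → posterior Dirichlet(5, 16/3, 20/3)

13/42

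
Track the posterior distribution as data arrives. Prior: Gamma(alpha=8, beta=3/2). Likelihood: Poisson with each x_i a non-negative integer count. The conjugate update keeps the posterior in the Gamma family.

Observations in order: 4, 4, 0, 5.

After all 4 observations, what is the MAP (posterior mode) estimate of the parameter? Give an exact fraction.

obs 1: x=4 → posterior Gamma(12, 5/2)
obs 2: x=4 → posterior Gamma(16, 7/2)
obs 3: x=0 → posterior Gamma(16, 9/2)
obs 4: x=5 → posterior Gamma(21, 11/2)

40/11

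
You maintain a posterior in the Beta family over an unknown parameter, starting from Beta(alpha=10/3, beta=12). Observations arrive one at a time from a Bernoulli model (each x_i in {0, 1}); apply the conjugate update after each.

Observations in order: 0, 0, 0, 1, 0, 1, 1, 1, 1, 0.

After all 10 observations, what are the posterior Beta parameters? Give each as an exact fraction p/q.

alpha=25/3, beta=17

obs 1: x=0 → posterior Beta(10/3, 13)
obs 2: x=0 → posterior Beta(10/3, 14)
obs 3: x=0 → posterior Beta(10/3, 15)
obs 4: x=1 → posterior Beta(13/3, 15)
obs 5: x=0 → posterior Beta(13/3, 16)
obs 6: x=1 → posterior Beta(16/3, 16)
obs 7: x=1 → posterior Beta(19/3, 16)
obs 8: x=1 → posterior Beta(22/3, 16)
obs 9: x=1 → posterior Beta(25/3, 16)
obs 10: x=0 → posterior Beta(25/3, 17)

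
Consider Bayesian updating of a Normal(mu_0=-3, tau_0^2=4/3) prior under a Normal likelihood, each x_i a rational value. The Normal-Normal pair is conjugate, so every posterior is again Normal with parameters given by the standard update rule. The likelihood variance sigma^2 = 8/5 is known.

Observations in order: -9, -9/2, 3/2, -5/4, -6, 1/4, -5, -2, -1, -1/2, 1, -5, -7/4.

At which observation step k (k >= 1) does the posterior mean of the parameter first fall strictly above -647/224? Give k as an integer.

obs 1: x=-9 → posterior Normal(-63/11, 8/11)
obs 2: x=-9/2 → posterior Normal(-171/32, 1/2)
obs 3: x=3/2 → posterior Normal(-26/7, 8/21)
obs 4: x=-5/4 → posterior Normal(-337/104, 4/13)
obs 5: x=-6 → posterior Normal(-457/124, 8/31)
obs 6: x=1/4 → posterior Normal(-113/36, 2/9)
obs 7: x=-5 → posterior Normal(-138/41, 8/41)
obs 8: x=-2 → posterior Normal(-74/23, 4/23)
obs 9: x=-1 → posterior Normal(-3, 8/51)
obs 10: x=-1/2 → posterior Normal(-311/112, 1/7)
obs 11: x=1 → posterior Normal(-301/122, 8/61)
obs 12: x=-5 → posterior Normal(-117/44, 4/33)
obs 13: x=-7/4 → posterior Normal(-737/284, 8/71)

k = 10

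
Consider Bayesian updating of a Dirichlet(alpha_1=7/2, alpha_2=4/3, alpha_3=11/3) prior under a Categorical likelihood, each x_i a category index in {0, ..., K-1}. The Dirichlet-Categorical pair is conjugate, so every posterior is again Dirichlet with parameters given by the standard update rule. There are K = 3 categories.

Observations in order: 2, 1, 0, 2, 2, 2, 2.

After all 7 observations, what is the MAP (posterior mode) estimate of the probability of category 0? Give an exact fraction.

obs 1: x=2 → posterior Dirichlet(7/2, 4/3, 14/3)
obs 2: x=1 → posterior Dirichlet(7/2, 7/3, 14/3)
obs 3: x=0 → posterior Dirichlet(9/2, 7/3, 14/3)
obs 4: x=2 → posterior Dirichlet(9/2, 7/3, 17/3)
obs 5: x=2 → posterior Dirichlet(9/2, 7/3, 20/3)
obs 6: x=2 → posterior Dirichlet(9/2, 7/3, 23/3)
obs 7: x=2 → posterior Dirichlet(9/2, 7/3, 26/3)

7/25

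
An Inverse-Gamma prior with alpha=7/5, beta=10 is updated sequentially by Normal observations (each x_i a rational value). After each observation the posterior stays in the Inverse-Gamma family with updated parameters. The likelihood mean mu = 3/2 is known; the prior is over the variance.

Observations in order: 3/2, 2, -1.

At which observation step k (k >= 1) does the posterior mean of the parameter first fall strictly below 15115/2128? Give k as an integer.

obs 1: x=3/2 → posterior Inverse-Gamma(19/10, 10)
obs 2: x=2 → posterior Inverse-Gamma(12/5, 81/8)
obs 3: x=-1 → posterior Inverse-Gamma(29/10, 53/4)

k = 3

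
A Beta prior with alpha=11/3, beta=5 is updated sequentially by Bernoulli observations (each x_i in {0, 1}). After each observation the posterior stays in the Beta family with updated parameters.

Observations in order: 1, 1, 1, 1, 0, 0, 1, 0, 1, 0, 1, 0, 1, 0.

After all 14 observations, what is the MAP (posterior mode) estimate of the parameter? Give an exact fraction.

obs 1: x=1 → posterior Beta(14/3, 5)
obs 2: x=1 → posterior Beta(17/3, 5)
obs 3: x=1 → posterior Beta(20/3, 5)
obs 4: x=1 → posterior Beta(23/3, 5)
obs 5: x=0 → posterior Beta(23/3, 6)
obs 6: x=0 → posterior Beta(23/3, 7)
obs 7: x=1 → posterior Beta(26/3, 7)
obs 8: x=0 → posterior Beta(26/3, 8)
obs 9: x=1 → posterior Beta(29/3, 8)
obs 10: x=0 → posterior Beta(29/3, 9)
obs 11: x=1 → posterior Beta(32/3, 9)
obs 12: x=0 → posterior Beta(32/3, 10)
obs 13: x=1 → posterior Beta(35/3, 10)
obs 14: x=0 → posterior Beta(35/3, 11)

16/31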